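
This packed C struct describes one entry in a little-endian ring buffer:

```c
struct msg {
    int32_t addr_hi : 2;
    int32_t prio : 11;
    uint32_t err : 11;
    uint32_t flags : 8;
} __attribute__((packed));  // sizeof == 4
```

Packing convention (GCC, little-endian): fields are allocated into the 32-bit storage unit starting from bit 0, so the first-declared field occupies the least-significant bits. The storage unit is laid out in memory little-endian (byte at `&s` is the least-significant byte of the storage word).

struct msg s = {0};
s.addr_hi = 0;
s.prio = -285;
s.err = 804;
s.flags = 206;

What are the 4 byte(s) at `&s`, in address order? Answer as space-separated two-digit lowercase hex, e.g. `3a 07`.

8c 9b 64 ce

addr_hi (2b) val=0 bits=0x0 at bit 0: 0x00000000
prio (11b) val=-285 bits=0x6e3 at bit 2: 0x00001b8c
err (11b) val=804 bits=0x324 at bit 13: 0x00649b8c
flags (8b) val=206 bits=0xce at bit 24: 0xce649b8c
word = 0xce649b8c → little-endian bytes:
  [0]=0x8c  [1]=0x9b  [2]=0x64  [3]=0xce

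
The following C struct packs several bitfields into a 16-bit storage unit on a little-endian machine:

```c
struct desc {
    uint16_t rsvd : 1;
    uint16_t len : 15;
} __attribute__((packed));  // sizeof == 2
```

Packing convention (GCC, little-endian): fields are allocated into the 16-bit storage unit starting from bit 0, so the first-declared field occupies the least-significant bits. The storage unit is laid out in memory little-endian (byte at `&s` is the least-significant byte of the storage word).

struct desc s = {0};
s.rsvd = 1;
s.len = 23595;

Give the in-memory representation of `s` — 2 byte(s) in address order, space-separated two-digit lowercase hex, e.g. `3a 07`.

57 b8

rsvd:1 = 1 → 0x1 << 0 → word 0x0001
len:15 = 23595 → 0x5c2b << 1 → word 0xb857
word = 0xb857 → little-endian bytes:
  [0]=0x57  [1]=0xb8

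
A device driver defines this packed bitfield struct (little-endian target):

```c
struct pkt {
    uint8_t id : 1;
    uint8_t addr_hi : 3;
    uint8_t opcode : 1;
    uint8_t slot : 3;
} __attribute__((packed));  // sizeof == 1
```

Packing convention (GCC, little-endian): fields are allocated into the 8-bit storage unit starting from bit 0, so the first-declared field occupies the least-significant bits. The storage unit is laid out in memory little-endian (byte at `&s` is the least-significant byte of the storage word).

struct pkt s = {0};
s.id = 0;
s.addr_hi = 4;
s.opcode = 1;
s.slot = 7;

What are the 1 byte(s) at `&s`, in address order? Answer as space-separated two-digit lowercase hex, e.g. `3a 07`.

f8

id:1 = 0 → 0x0 << 0 → word 0x00
addr_hi:3 = 4 → 0x4 << 1 → word 0x08
opcode:1 = 1 → 0x1 << 4 → word 0x18
slot:3 = 7 → 0x7 << 5 → word 0xf8
word = 0xf8 → little-endian bytes:
  [0]=0xf8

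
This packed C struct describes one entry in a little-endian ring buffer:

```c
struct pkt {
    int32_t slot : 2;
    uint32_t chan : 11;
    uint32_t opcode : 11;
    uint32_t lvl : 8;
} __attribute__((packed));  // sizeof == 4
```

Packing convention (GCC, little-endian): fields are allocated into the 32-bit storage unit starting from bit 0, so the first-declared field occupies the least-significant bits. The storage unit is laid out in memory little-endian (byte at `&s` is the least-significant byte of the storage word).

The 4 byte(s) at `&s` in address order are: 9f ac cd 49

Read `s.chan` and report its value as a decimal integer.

807

[0]=0x9f [1]=0xac [2]=0xcd [3]=0x49 (little-endian) → word 0x49cdac9f
slot [0+:2] = (word>>0) & 0x3 = 3
chan [2+:11] = (word>>2) & 0x7ff = 807  ←
opcode [13+:11] = (word>>13) & 0x7ff = 1645
lvl [24+:8] = (word>>24) & 0xff = 73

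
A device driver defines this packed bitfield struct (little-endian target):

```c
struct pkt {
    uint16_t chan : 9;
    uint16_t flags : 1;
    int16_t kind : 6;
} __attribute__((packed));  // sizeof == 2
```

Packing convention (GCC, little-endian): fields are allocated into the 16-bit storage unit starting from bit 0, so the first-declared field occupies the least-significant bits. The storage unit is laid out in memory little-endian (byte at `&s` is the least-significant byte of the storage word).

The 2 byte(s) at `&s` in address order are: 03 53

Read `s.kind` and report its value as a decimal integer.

20

[0]=0x03 [1]=0x53 (little-endian) → word 0x5303
chan [0+:9] = (word>>0) & 0x1ff = 259
flags [9+:1] = (word>>9) & 0x1 = 1
kind [10+:6] = (word>>10) & 0x3f = 20  ←
kind signed 6b, MSB=0: value = 20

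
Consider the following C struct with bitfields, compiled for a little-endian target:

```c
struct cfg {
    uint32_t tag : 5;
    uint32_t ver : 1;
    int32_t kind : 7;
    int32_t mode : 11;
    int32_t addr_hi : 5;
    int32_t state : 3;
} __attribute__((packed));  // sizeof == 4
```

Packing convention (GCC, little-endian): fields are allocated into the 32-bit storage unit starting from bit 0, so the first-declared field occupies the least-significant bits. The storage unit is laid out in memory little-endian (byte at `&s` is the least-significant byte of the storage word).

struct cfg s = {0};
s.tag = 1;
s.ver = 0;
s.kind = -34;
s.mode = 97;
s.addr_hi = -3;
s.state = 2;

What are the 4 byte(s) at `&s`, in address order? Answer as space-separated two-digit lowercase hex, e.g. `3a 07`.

81 37 0c 5d

tag:5 = 1 → 0x1 << 0 → word 0x00000001
ver:1 = 0 → 0x0 << 5 → word 0x00000001
kind:7 = -34 → 0x5e << 6 → word 0x00001781
mode:11 = 97 → 0x61 << 13 → word 0x000c3781
addr_hi:5 = -3 → 0x1d << 24 → word 0x1d0c3781
state:3 = 2 → 0x2 << 29 → word 0x5d0c3781
word = 0x5d0c3781 → little-endian bytes:
  [0]=0x81  [1]=0x37  [2]=0x0c  [3]=0x5d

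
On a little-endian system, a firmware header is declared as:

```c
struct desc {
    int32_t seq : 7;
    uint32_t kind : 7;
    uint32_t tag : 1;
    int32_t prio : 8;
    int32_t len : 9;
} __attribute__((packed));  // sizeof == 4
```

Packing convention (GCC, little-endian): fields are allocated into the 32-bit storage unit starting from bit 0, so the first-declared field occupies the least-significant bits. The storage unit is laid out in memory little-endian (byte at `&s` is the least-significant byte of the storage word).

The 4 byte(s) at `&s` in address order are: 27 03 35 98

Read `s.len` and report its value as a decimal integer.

[0]=0x27 [1]=0x03 [2]=0x35 [3]=0x98 (little-endian) → word 0x98350327
seq [0+:7] = (word>>0) & 0x7f = 39
kind [7+:7] = (word>>7) & 0x7f = 6
tag [14+:1] = (word>>14) & 0x1 = 0
prio [15+:8] = (word>>15) & 0xff = 106
len [23+:9] = (word>>23) & 0x1ff = 304  ←
len signed 9b, MSB=1: 304 - 512 = -208

-208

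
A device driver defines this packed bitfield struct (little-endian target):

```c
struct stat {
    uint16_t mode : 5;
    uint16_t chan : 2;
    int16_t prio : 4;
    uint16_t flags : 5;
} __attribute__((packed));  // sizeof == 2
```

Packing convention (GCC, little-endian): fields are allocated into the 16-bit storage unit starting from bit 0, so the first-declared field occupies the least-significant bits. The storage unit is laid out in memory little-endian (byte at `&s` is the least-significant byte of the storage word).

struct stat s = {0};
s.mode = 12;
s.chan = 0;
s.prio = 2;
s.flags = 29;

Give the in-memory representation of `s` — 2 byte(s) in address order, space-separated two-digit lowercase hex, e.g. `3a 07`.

mode:5 = 12 → 0xc << 0 → word 0x000c
chan:2 = 0 → 0x0 << 5 → word 0x000c
prio:4 = 2 → 0x2 << 7 → word 0x010c
flags:5 = 29 → 0x1d << 11 → word 0xe90c
word = 0xe90c → little-endian bytes:
  [0]=0x0c  [1]=0xe9

0c e9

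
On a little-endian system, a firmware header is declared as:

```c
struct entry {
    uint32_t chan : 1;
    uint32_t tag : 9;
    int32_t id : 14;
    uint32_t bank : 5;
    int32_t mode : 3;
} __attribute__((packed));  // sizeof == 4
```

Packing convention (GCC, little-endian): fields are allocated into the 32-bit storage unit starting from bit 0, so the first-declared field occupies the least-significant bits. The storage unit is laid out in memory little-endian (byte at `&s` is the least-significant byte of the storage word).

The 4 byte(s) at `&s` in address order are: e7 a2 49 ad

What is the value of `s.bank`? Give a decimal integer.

[0]=0xe7 [1]=0xa2 [2]=0x49 [3]=0xad (little-endian) → word 0xad49a2e7
chan [0+:1] = (word>>0) & 0x1 = 1
tag [1+:9] = (word>>1) & 0x1ff = 371
id [10+:14] = (word>>10) & 0x3fff = 4712
bank [24+:5] = (word>>24) & 0x1f = 13  ←
mode [29+:3] = (word>>29) & 0x7 = 5

13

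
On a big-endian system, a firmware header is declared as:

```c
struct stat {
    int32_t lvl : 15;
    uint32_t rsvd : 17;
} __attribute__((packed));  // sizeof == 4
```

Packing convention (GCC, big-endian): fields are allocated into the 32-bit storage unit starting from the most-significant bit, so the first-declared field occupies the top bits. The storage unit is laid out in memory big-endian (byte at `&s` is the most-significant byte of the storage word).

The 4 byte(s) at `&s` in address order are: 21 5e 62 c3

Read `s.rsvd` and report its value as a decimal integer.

[0]=0x21 [1]=0x5e [2]=0x62 [3]=0xc3 (big-endian) → word 0x215e62c3
lvl [17+:15] = (word>>17) & 0x7fff = 4271
rsvd [0+:17] = (word>>0) & 0x1ffff = 25283  ←

25283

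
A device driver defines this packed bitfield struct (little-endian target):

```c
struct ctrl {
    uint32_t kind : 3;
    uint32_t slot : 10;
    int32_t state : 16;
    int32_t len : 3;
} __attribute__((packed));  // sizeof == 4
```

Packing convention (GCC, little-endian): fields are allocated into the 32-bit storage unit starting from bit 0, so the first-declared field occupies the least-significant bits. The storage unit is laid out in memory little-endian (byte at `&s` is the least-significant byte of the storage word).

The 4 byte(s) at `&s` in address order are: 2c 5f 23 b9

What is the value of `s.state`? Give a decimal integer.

-14054

[0]=0x2c [1]=0x5f [2]=0x23 [3]=0xb9 (little-endian) → word 0xb9235f2c
kind:3 @ bit 0 → (0xb9235f2c>>0)&0x7 = 0x4
slot:10 @ bit 3 → (0xb9235f2c>>3)&0x3ff = 0x3e5
state:16 @ bit 13 → (0xb9235f2c>>13)&0xffff = 0xc91a  ←
len:3 @ bit 29 → (0xb9235f2c>>29)&0x7 = 0x5
state signed 16b, MSB=1: 51482 - 65536 = -14054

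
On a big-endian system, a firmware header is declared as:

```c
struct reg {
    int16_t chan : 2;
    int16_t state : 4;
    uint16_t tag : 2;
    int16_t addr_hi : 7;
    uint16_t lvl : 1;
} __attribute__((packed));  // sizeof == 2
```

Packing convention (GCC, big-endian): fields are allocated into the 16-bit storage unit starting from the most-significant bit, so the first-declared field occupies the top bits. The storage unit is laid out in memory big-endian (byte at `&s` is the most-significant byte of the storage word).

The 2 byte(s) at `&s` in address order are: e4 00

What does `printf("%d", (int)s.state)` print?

[0]=0xe4 [1]=0x00 (big-endian) → word 0xe400
chan:2 @ bit 14 → (0xe400>>14)&0x3 = 0x3
state:4 @ bit 10 → (0xe400>>10)&0xf = 0x9  ←
tag:2 @ bit 8 → (0xe400>>8)&0x3 = 0x0
addr_hi:7 @ bit 1 → (0xe400>>1)&0x7f = 0x0
lvl:1 @ bit 0 → (0xe400>>0)&0x1 = 0x0
state signed 4b, MSB=1: 9 - 16 = -7

-7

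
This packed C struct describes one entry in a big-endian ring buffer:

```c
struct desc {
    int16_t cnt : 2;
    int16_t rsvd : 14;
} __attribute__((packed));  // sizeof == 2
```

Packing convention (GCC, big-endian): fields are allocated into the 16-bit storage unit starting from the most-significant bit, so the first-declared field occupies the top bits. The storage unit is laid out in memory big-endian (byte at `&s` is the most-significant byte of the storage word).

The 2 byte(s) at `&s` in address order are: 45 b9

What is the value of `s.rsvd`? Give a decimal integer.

[0]=0x45 [1]=0xb9 (big-endian) → word 0x45b9
cnt:2 @ bit 14 → (0x45b9>>14)&0x3 = 0x1
rsvd:14 @ bit 0 → (0x45b9>>0)&0x3fff = 0x5b9  ←
rsvd signed 14b, MSB=0: value = 1465

1465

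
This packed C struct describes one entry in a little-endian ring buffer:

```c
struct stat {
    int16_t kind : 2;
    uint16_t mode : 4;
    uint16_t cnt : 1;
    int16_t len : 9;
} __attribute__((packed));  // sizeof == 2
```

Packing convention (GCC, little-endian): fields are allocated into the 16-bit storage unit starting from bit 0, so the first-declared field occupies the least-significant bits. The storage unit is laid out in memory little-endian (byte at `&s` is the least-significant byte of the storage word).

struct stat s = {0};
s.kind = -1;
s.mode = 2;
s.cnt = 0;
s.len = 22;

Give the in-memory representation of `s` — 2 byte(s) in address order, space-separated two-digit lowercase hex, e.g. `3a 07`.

[0+:2] kind=-1 & 0x3 = 0x3; word=0x0003
[2+:4] mode=2 & 0xf = 0x2; word=0x000b
[6+:1] cnt=0 & 0x1 = 0x0; word=0x000b
[7+:9] len=22 & 0x1ff = 0x16; word=0x0b0b
word = 0x0b0b → little-endian bytes:
  [0]=0x0b  [1]=0x0b

0b 0b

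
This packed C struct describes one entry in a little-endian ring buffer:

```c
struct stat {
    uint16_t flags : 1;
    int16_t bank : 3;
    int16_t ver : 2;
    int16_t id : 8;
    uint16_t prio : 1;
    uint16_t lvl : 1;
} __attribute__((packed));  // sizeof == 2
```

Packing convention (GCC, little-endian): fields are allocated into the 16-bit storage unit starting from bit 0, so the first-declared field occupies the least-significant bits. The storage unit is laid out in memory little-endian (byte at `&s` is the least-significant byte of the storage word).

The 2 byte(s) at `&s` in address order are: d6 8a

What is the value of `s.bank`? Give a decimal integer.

3

[0]=0xd6 [1]=0x8a (little-endian) → word 0x8ad6
flags:1 @ bit 0 → (0x8ad6>>0)&0x1 = 0x0
bank:3 @ bit 1 → (0x8ad6>>1)&0x7 = 0x3  ←
ver:2 @ bit 4 → (0x8ad6>>4)&0x3 = 0x1
id:8 @ bit 6 → (0x8ad6>>6)&0xff = 0x2b
prio:1 @ bit 14 → (0x8ad6>>14)&0x1 = 0x0
lvl:1 @ bit 15 → (0x8ad6>>15)&0x1 = 0x1
bank signed 3b, MSB=0: value = 3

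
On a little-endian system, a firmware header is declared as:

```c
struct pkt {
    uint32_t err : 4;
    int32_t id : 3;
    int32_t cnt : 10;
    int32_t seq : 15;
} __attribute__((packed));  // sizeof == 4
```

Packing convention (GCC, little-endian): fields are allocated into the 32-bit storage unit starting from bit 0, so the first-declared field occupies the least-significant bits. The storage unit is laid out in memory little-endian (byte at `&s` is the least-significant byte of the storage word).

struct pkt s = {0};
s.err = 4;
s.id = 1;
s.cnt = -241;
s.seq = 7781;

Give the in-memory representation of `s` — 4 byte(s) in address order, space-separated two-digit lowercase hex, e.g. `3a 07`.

err:4 = 4 → 0x4 << 0 → word 0x00000004
id:3 = 1 → 0x1 << 4 → word 0x00000014
cnt:10 = -241 → 0x30f << 7 → word 0x00018794
seq:15 = 7781 → 0x1e65 << 17 → word 0x3ccb8794
word = 0x3ccb8794 → little-endian bytes:
  [0]=0x94  [1]=0x87  [2]=0xcb  [3]=0x3c

94 87 cb 3c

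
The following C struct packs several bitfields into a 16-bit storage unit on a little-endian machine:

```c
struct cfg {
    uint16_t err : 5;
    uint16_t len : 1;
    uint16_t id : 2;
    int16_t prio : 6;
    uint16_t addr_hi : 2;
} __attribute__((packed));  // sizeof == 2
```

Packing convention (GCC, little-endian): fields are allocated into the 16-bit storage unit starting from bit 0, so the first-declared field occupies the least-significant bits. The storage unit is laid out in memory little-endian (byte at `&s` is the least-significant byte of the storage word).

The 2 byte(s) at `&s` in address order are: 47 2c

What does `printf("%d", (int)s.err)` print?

[0]=0x47 [1]=0x2c (little-endian) → word 0x2c47
err [0+:5] = (word>>0) & 0x1f = 7  ←
len [5+:1] = (word>>5) & 0x1 = 0
id [6+:2] = (word>>6) & 0x3 = 1
prio [8+:6] = (word>>8) & 0x3f = 44
addr_hi [14+:2] = (word>>14) & 0x3 = 0

7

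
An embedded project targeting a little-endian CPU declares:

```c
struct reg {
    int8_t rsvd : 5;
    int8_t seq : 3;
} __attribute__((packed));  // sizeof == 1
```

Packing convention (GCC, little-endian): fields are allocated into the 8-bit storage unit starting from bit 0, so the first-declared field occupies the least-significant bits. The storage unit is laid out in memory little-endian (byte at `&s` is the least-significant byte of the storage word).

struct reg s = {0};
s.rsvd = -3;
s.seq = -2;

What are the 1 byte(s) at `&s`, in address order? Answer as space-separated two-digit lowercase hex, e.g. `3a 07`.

dd

rsvd (5b) val=-3 bits=0x1d at bit 0: 0x1d
seq (3b) val=-2 bits=0x6 at bit 5: 0xdd
word = 0xdd → little-endian bytes:
  [0]=0xdd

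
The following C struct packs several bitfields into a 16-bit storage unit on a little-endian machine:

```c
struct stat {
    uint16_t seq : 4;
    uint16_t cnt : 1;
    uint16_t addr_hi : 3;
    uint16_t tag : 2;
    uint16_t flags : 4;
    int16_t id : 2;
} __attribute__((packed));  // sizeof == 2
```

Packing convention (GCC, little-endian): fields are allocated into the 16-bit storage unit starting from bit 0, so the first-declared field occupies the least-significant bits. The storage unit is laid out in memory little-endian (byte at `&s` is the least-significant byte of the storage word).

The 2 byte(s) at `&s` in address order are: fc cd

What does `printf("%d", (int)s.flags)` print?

[0]=0xfc [1]=0xcd (little-endian) → word 0xcdfc
seq [0+:4] = (word>>0) & 0xf = 12
cnt [4+:1] = (word>>4) & 0x1 = 1
addr_hi [5+:3] = (word>>5) & 0x7 = 7
tag [8+:2] = (word>>8) & 0x3 = 1
flags [10+:4] = (word>>10) & 0xf = 3  ←
id [14+:2] = (word>>14) & 0x3 = 3

3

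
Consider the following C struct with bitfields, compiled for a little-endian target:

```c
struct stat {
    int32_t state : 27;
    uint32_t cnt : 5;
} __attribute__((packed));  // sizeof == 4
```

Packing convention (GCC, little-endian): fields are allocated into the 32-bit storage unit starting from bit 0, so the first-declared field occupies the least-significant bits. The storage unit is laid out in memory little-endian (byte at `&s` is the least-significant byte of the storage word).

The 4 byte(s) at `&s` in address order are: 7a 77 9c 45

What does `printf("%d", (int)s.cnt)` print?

8

[0]=0x7a [1]=0x77 [2]=0x9c [3]=0x45 (little-endian) → word 0x459c777a
state [0+:27] = (word>>0) & 0x7ffffff = 94140282
cnt [27+:5] = (word>>27) & 0x1f = 8  ←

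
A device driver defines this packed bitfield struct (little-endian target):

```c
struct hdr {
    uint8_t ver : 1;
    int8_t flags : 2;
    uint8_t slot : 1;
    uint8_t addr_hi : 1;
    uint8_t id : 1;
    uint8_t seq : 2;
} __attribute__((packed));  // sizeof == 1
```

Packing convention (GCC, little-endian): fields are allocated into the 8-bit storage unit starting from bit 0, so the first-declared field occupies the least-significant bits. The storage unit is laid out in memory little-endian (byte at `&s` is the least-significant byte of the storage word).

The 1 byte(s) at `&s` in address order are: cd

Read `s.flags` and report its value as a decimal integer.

[0]=0xcd (little-endian) → word 0xcd
ver:1 @ bit 0 → (0xcd>>0)&0x1 = 0x1
flags:2 @ bit 1 → (0xcd>>1)&0x3 = 0x2  ←
slot:1 @ bit 3 → (0xcd>>3)&0x1 = 0x1
addr_hi:1 @ bit 4 → (0xcd>>4)&0x1 = 0x0
id:1 @ bit 5 → (0xcd>>5)&0x1 = 0x0
seq:2 @ bit 6 → (0xcd>>6)&0x3 = 0x3
flags signed 2b, MSB=1: 2 - 4 = -2

-2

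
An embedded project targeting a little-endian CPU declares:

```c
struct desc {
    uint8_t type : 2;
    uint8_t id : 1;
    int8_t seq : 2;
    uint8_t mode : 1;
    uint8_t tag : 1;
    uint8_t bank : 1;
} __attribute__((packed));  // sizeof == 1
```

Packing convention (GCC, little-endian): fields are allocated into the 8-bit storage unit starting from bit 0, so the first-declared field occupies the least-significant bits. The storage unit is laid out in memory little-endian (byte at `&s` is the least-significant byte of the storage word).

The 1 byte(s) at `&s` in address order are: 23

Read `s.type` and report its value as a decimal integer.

[0]=0x23 (little-endian) → word 0x23
type:2 @ bit 0 → (0x23>>0)&0x3 = 0x3  ←
id:1 @ bit 2 → (0x23>>2)&0x1 = 0x0
seq:2 @ bit 3 → (0x23>>3)&0x3 = 0x0
mode:1 @ bit 5 → (0x23>>5)&0x1 = 0x1
tag:1 @ bit 6 → (0x23>>6)&0x1 = 0x0
bank:1 @ bit 7 → (0x23>>7)&0x1 = 0x0

3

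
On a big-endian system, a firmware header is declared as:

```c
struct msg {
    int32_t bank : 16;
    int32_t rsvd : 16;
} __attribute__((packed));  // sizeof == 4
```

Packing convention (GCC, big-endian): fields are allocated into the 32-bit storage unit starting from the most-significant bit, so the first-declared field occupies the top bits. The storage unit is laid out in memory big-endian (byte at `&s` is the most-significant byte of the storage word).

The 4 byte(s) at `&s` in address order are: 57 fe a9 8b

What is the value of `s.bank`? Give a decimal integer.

22526

[0]=0x57 [1]=0xfe [2]=0xa9 [3]=0x8b (big-endian) → word 0x57fea98b
bank:16 @ bit 16 → (0x57fea98b>>16)&0xffff = 0x57fe  ←
rsvd:16 @ bit 0 → (0x57fea98b>>0)&0xffff = 0xa98b
bank signed 16b, MSB=0: value = 22526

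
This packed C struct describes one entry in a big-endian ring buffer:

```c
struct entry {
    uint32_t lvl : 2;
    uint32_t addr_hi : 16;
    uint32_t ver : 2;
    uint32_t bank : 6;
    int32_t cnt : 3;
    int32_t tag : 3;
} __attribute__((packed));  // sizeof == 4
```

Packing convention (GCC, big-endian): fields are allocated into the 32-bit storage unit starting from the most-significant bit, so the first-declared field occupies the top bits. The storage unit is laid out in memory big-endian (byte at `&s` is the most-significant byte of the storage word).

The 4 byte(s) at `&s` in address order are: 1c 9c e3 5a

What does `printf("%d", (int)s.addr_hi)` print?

29299

[0]=0x1c [1]=0x9c [2]=0xe3 [3]=0x5a (big-endian) → word 0x1c9ce35a
lvl:2 @ bit 30 → (0x1c9ce35a>>30)&0x3 = 0x0
addr_hi:16 @ bit 14 → (0x1c9ce35a>>14)&0xffff = 0x7273  ←
ver:2 @ bit 12 → (0x1c9ce35a>>12)&0x3 = 0x2
bank:6 @ bit 6 → (0x1c9ce35a>>6)&0x3f = 0xd
cnt:3 @ bit 3 → (0x1c9ce35a>>3)&0x7 = 0x3
tag:3 @ bit 0 → (0x1c9ce35a>>0)&0x7 = 0x2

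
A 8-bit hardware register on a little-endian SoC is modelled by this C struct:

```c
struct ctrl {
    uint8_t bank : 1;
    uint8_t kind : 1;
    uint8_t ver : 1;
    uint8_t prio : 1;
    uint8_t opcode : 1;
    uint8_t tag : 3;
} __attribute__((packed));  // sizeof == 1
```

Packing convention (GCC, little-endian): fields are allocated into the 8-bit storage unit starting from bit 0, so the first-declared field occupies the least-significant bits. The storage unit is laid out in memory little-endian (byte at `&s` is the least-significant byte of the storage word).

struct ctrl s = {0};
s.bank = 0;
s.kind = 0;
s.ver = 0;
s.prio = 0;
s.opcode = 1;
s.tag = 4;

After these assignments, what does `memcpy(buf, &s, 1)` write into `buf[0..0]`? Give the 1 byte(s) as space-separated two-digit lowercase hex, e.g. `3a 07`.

90

bank (1b) val=0 bits=0x0 at bit 0: 0x00
kind (1b) val=0 bits=0x0 at bit 1: 0x00
ver (1b) val=0 bits=0x0 at bit 2: 0x00
prio (1b) val=0 bits=0x0 at bit 3: 0x00
opcode (1b) val=1 bits=0x1 at bit 4: 0x10
tag (3b) val=4 bits=0x4 at bit 5: 0x90
word = 0x90 → little-endian bytes:
  [0]=0x90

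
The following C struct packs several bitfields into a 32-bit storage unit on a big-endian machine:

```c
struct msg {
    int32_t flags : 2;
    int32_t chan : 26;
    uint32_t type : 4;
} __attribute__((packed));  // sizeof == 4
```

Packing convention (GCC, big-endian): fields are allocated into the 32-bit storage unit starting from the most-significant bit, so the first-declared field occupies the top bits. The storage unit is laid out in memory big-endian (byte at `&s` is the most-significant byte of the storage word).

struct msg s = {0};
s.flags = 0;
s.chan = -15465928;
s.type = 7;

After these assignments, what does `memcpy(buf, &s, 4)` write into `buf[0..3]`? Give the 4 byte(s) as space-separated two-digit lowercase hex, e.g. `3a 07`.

31 40 23 87

flags (2b) val=0 bits=0x0 at bit 30: 0x00000000
chan (26b) val=-15465928 bits=0x3140238 at bit 4: 0x31402380
type (4b) val=7 bits=0x7 at bit 0: 0x31402387
word = 0x31402387 → big-endian bytes:
  [0]=0x31  [1]=0x40  [2]=0x23  [3]=0x87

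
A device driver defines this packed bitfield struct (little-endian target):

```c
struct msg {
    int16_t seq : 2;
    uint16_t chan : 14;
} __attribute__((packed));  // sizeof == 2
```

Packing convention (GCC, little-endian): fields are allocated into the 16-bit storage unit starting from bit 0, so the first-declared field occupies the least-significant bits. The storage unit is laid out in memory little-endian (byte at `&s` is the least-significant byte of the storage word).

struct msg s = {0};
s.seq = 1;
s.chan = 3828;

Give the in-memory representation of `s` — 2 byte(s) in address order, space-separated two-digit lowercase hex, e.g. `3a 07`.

d1 3b

seq:2 = 1 → 0x1 << 0 → word 0x0001
chan:14 = 3828 → 0xef4 << 2 → word 0x3bd1
word = 0x3bd1 → little-endian bytes:
  [0]=0xd1  [1]=0x3b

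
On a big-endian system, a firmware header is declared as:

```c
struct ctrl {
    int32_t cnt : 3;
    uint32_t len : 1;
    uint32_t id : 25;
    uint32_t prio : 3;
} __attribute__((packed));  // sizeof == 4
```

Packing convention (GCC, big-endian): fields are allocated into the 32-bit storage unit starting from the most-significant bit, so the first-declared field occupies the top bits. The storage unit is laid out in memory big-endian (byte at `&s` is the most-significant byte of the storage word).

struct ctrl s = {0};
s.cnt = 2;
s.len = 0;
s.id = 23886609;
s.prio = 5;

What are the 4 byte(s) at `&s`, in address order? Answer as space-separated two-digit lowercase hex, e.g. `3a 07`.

cnt:3 = 2 → 0x2 << 29 → word 0x40000000
len:1 = 0 → 0x0 << 28 → word 0x40000000
id:25 = 23886609 → 0x16c7b11 << 3 → word 0x4b63d888
prio:3 = 5 → 0x5 << 0 → word 0x4b63d88d
word = 0x4b63d88d → big-endian bytes:
  [0]=0x4b  [1]=0x63  [2]=0xd8  [3]=0x8d

4b 63 d8 8d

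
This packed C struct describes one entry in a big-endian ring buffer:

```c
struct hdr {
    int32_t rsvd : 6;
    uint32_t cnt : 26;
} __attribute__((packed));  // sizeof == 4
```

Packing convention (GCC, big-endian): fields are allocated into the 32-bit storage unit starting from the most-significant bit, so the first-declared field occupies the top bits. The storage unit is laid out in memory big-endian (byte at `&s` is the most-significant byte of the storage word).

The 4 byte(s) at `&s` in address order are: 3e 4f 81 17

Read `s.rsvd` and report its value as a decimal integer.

15

[0]=0x3e [1]=0x4f [2]=0x81 [3]=0x17 (big-endian) → word 0x3e4f8117
rsvd [26+:6] = (word>>26) & 0x3f = 15  ←
cnt [0+:26] = (word>>0) & 0x3ffffff = 38764823
rsvd signed 6b, MSB=0: value = 15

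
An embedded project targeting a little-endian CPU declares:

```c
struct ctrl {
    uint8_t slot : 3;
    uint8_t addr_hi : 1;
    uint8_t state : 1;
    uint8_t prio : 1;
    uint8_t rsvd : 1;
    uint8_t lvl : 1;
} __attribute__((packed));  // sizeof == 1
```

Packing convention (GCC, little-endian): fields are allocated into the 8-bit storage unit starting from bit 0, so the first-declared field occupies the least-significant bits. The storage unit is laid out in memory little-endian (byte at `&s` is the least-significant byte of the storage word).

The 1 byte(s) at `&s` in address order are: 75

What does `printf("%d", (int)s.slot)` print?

[0]=0x75 (little-endian) → word 0x75
slot [0+:3] = (word>>0) & 0x7 = 5  ←
addr_hi [3+:1] = (word>>3) & 0x1 = 0
state [4+:1] = (word>>4) & 0x1 = 1
prio [5+:1] = (word>>5) & 0x1 = 1
rsvd [6+:1] = (word>>6) & 0x1 = 1
lvl [7+:1] = (word>>7) & 0x1 = 0

5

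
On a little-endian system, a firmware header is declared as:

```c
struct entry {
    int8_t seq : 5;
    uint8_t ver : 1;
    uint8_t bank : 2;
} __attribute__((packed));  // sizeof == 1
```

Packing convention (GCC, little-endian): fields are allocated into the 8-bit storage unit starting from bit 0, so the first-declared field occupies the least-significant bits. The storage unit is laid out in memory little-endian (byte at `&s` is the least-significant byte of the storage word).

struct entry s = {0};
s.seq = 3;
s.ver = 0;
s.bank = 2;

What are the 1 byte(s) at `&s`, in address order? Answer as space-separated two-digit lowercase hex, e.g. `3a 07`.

83

seq (5b) val=3 bits=0x3 at bit 0: 0x03
ver (1b) val=0 bits=0x0 at bit 5: 0x03
bank (2b) val=2 bits=0x2 at bit 6: 0x83
word = 0x83 → little-endian bytes:
  [0]=0x83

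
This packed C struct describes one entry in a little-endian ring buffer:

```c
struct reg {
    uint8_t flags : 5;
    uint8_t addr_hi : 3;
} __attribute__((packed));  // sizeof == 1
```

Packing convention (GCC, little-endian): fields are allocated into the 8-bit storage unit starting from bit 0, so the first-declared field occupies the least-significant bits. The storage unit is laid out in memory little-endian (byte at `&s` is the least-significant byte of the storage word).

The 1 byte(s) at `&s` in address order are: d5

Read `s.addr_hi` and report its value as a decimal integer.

[0]=0xd5 (little-endian) → word 0xd5
flags [0+:5] = (word>>0) & 0x1f = 21
addr_hi [5+:3] = (word>>5) & 0x7 = 6  ←

6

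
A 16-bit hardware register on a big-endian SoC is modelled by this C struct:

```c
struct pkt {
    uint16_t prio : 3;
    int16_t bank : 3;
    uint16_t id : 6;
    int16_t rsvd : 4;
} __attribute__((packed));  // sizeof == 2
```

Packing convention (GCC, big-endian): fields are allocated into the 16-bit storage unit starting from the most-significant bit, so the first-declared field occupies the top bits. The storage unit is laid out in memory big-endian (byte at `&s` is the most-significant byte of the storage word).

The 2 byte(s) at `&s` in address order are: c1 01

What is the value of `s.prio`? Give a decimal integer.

[0]=0xc1 [1]=0x01 (big-endian) → word 0xc101
prio [13+:3] = (word>>13) & 0x7 = 6  ←
bank [10+:3] = (word>>10) & 0x7 = 0
id [4+:6] = (word>>4) & 0x3f = 16
rsvd [0+:4] = (word>>0) & 0xf = 1

6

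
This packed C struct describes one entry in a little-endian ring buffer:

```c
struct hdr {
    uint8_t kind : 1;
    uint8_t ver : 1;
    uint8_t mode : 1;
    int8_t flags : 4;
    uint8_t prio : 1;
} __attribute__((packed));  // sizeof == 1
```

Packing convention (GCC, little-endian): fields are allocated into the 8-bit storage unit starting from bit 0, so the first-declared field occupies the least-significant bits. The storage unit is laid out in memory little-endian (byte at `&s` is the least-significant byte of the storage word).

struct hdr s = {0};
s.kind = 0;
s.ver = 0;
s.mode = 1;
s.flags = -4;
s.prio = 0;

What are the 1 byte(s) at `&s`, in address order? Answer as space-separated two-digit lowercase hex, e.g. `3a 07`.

kind (1b) val=0 bits=0x0 at bit 0: 0x00
ver (1b) val=0 bits=0x0 at bit 1: 0x00
mode (1b) val=1 bits=0x1 at bit 2: 0x04
flags (4b) val=-4 bits=0xc at bit 3: 0x64
prio (1b) val=0 bits=0x0 at bit 7: 0x64
word = 0x64 → little-endian bytes:
  [0]=0x64

64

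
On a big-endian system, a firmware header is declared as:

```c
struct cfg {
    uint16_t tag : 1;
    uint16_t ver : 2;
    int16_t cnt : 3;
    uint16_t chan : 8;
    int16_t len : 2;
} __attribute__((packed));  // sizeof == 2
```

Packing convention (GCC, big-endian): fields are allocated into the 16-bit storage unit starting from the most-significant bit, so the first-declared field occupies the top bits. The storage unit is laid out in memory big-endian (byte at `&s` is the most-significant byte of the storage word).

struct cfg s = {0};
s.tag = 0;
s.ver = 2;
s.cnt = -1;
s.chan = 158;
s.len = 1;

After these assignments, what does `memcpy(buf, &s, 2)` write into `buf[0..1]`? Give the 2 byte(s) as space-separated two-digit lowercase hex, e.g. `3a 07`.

5e 79

tag (1b) val=0 bits=0x0 at bit 15: 0x0000
ver (2b) val=2 bits=0x2 at bit 13: 0x4000
cnt (3b) val=-1 bits=0x7 at bit 10: 0x5c00
chan (8b) val=158 bits=0x9e at bit 2: 0x5e78
len (2b) val=1 bits=0x1 at bit 0: 0x5e79
word = 0x5e79 → big-endian bytes:
  [0]=0x5e  [1]=0x79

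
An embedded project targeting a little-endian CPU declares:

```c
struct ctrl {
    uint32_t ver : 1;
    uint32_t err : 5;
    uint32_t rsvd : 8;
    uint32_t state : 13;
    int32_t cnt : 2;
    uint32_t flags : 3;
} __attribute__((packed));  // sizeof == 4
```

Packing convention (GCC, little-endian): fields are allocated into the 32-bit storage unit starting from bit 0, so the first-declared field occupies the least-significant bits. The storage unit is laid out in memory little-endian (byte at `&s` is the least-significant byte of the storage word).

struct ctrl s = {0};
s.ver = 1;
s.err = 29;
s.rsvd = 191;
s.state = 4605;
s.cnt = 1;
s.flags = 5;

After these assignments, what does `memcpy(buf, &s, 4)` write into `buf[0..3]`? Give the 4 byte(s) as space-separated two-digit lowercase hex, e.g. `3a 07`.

ver:1 = 1 → 0x1 << 0 → word 0x00000001
err:5 = 29 → 0x1d << 1 → word 0x0000003b
rsvd:8 = 191 → 0xbf << 6 → word 0x00002ffb
state:13 = 4605 → 0x11fd << 14 → word 0x047f6ffb
cnt:2 = 1 → 0x1 << 27 → word 0x0c7f6ffb
flags:3 = 5 → 0x5 << 29 → word 0xac7f6ffb
word = 0xac7f6ffb → little-endian bytes:
  [0]=0xfb  [1]=0x6f  [2]=0x7f  [3]=0xac

fb 6f 7f ac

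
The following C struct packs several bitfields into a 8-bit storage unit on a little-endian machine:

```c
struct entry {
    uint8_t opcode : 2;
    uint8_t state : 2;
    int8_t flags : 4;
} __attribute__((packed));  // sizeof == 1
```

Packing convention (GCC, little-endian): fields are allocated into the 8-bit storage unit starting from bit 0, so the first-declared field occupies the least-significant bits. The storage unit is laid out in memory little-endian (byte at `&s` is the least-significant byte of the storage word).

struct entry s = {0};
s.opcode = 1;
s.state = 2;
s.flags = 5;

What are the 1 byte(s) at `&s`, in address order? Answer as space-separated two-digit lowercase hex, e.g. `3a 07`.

[0+:2] opcode=1 & 0x3 = 0x1; word=0x01
[2+:2] state=2 & 0x3 = 0x2; word=0x09
[4+:4] flags=5 & 0xf = 0x5; word=0x59
word = 0x59 → little-endian bytes:
  [0]=0x59

59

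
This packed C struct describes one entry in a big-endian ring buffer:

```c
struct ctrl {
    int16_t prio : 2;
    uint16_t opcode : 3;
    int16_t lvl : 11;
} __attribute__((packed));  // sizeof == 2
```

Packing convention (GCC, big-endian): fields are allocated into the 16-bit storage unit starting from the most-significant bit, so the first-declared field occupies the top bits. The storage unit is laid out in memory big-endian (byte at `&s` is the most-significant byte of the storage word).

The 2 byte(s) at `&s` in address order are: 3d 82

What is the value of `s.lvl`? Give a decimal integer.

[0]=0x3d [1]=0x82 (big-endian) → word 0x3d82
prio [14+:2] = (word>>14) & 0x3 = 0
opcode [11+:3] = (word>>11) & 0x7 = 7
lvl [0+:11] = (word>>0) & 0x7ff = 1410  ←
lvl signed 11b, MSB=1: 1410 - 2048 = -638

-638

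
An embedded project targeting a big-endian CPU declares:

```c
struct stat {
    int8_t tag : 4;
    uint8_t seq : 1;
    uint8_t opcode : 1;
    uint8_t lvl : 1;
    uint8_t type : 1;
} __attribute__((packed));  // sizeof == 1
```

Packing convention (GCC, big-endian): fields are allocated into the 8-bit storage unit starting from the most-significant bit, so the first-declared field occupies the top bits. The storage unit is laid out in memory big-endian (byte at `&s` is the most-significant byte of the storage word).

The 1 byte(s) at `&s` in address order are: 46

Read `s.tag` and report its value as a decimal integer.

4

[0]=0x46 (big-endian) → word 0x46
tag:4 @ bit 4 → (0x46>>4)&0xf = 0x4  ←
seq:1 @ bit 3 → (0x46>>3)&0x1 = 0x0
opcode:1 @ bit 2 → (0x46>>2)&0x1 = 0x1
lvl:1 @ bit 1 → (0x46>>1)&0x1 = 0x1
type:1 @ bit 0 → (0x46>>0)&0x1 = 0x0
tag signed 4b, MSB=0: value = 4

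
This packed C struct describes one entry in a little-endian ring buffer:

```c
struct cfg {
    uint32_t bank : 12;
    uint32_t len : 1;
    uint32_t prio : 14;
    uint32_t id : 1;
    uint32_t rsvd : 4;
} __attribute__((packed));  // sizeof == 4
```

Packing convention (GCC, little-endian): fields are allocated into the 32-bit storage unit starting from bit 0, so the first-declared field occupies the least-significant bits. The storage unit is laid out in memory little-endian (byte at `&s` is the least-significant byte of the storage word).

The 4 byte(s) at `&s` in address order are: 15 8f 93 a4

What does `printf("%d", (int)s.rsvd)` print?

10

[0]=0x15 [1]=0x8f [2]=0x93 [3]=0xa4 (little-endian) → word 0xa4938f15
bank:12 @ bit 0 → (0xa4938f15>>0)&0xfff = 0xf15
len:1 @ bit 12 → (0xa4938f15>>12)&0x1 = 0x0
prio:14 @ bit 13 → (0xa4938f15>>13)&0x3fff = 0x249c
id:1 @ bit 27 → (0xa4938f15>>27)&0x1 = 0x0
rsvd:4 @ bit 28 → (0xa4938f15>>28)&0xf = 0xa  ←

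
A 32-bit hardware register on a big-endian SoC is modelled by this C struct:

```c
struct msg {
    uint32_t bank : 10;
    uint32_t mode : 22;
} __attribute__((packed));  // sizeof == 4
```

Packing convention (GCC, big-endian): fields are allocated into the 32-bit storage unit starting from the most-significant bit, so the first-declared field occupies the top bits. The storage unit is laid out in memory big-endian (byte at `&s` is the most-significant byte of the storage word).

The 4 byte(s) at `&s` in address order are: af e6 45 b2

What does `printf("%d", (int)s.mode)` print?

2508210

[0]=0xaf [1]=0xe6 [2]=0x45 [3]=0xb2 (big-endian) → word 0xafe645b2
bank [22+:10] = (word>>22) & 0x3ff = 703
mode [0+:22] = (word>>0) & 0x3fffff = 2508210  ←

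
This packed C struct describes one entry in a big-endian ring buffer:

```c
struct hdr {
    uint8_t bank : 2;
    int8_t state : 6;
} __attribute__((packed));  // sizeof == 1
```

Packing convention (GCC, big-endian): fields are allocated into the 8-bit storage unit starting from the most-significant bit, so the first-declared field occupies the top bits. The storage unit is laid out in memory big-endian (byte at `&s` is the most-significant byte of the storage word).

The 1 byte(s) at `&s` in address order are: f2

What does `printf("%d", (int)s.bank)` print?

[0]=0xf2 (big-endian) → word 0xf2
bank [6+:2] = (word>>6) & 0x3 = 3  ←
state [0+:6] = (word>>0) & 0x3f = 50

3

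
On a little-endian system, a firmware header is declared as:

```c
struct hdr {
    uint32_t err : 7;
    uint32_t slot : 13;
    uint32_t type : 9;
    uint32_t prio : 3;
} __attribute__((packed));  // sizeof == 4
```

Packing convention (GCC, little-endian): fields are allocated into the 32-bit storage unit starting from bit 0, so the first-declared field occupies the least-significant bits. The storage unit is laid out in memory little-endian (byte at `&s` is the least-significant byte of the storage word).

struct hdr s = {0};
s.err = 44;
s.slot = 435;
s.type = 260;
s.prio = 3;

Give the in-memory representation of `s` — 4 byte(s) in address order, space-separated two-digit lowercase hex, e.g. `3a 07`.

ac d9 40 70

[0+:7] err=44 & 0x7f = 0x2c; word=0x0000002c
[7+:13] slot=435 & 0x1fff = 0x1b3; word=0x0000d9ac
[20+:9] type=260 & 0x1ff = 0x104; word=0x1040d9ac
[29+:3] prio=3 & 0x7 = 0x3; word=0x7040d9ac
word = 0x7040d9ac → little-endian bytes:
  [0]=0xac  [1]=0xd9  [2]=0x40  [3]=0x70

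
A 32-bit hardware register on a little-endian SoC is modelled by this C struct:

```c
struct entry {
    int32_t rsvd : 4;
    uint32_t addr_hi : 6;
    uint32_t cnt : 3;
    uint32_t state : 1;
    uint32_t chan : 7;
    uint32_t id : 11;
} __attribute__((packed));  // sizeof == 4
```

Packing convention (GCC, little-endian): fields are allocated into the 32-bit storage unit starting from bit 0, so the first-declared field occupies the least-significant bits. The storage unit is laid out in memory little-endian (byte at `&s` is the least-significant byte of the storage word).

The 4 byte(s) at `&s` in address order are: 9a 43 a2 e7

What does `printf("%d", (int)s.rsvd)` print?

[0]=0x9a [1]=0x43 [2]=0xa2 [3]=0xe7 (little-endian) → word 0xe7a2439a
rsvd [0+:4] = (word>>0) & 0xf = 10  ←
addr_hi [4+:6] = (word>>4) & 0x3f = 57
cnt [10+:3] = (word>>10) & 0x7 = 0
state [13+:1] = (word>>13) & 0x1 = 0
chan [14+:7] = (word>>14) & 0x7f = 9
id [21+:11] = (word>>21) & 0x7ff = 1853
rsvd signed 4b, MSB=1: 10 - 16 = -6

-6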